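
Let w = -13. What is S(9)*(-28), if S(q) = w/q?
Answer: 364/9 ≈ 40.444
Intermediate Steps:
S(q) = -13/q
S(9)*(-28) = -13/9*(-28) = 364/9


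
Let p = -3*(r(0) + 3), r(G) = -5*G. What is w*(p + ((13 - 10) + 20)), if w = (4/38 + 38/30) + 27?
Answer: 113204/285 ≈ 397.21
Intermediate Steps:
p = -9 (p = -3*(-5*0 + 3) = -3*(0 + 3) = -3*3 = -9)
w = 8086/285 (w = (4*(1/38) + 38*(1/30)) + 27 = (2/19 + 19/15) + 27 = 391/285 + 27 = 8086/285 ≈ 28.372)
w*(p + ((13 - 10) + 20)) = 8086*(-9 + ((13 - 10) + 20))/285 = 8086*(-9 + (3 + 20))/285 = 8086*(-9 + 23)/285 = (8086/285)*14 = 113204/285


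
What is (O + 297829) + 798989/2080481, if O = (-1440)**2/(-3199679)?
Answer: 1982607584367907502/6656871365599 ≈ 2.9783e+5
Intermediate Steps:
O = -2073600/3199679 (O = 2073600*(-1/3199679) = -2073600/3199679 ≈ -0.64806)
(O + 297829) + 798989/2080481 = (-2073600/3199679 + 297829) + 798989/2080481 = 952955123291/3199679 + 798989*(1/2080481) = 952955123291/3199679 + 798989/2080481 = 1982607584367907502/6656871365599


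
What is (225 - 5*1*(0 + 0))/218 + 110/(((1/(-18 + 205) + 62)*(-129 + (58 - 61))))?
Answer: 772471/758313 ≈ 1.0187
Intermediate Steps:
(225 - 5*1*(0 + 0))/218 + 110/(((1/(-18 + 205) + 62)*(-129 + (58 - 61)))) = (225 - 5*0)*(1/218) + 110/(((1/187 + 62)*(-129 - 3))) = (225 - 1*0)*(1/218) + 110/(((1/187 + 62)*(-132))) = (225 + 0)*(1/218) + 110/(((11595/187)*(-132))) = 225*(1/218) + 110/(-139140/17) = 225/218 + 110*(-17/139140) = 225/218 - 187/13914 = 772471/758313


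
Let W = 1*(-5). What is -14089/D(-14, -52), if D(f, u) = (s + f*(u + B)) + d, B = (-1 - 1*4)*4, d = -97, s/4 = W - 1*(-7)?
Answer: -14089/919 ≈ -15.331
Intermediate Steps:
W = -5
s = 8 (s = 4*(-5 - 1*(-7)) = 4*(-5 + 7) = 4*2 = 8)
B = -20 (B = (-1 - 4)*4 = -5*4 = -20)
D(f, u) = -89 + f*(-20 + u) (D(f, u) = (8 + f*(u - 20)) - 97 = (8 + f*(-20 + u)) - 97 = -89 + f*(-20 + u))
-14089/D(-14, -52) = -14089/(-89 - 20*(-14) - 14*(-52)) = -14089/(-89 + 280 + 728) = -14089/919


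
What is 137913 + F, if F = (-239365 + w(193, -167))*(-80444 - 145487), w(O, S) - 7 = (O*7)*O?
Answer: -4831396522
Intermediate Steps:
w(O, S) = 7 + 7*O² (w(O, S) = 7 + (O*7)*O = 7 + (7*O)*O = 7 + 7*O²)
F = -4831534435 (F = (-239365 + (7 + 7*193²))*(-80444 - 145487) = (-239365 + (7 + 7*37249))*(-225931) = (-239365 + (7 + 260743))*(-225931) = (-239365 + 260750)*(-225931) = 21385*(-225931) = -4831534435)
137913 + F = 137913 - 4831534435 = -4831396522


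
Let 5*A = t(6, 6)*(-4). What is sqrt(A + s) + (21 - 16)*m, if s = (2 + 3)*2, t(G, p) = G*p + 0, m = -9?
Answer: -45 + I*sqrt(470)/5 ≈ -45.0 + 4.3359*I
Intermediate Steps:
t(G, p) = G*p
A = -144/5 (A = ((6*6)*(-4))/5 = (36*(-4))/5 = (1/5)*(-144) = -144/5 ≈ -28.800)
s = 10 (s = 5*2 = 10)
sqrt(A + s) + (21 - 16)*m = sqrt(-144/5 + 10) + (21 - 16)*(-9) = sqrt(-94/5) + 5*(-9) = I*sqrt(470)/5 - 45 = -45 + I*sqrt(470)/5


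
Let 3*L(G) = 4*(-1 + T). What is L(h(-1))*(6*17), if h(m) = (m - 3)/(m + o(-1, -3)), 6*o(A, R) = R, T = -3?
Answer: -544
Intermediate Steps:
o(A, R) = R/6
h(m) = (-3 + m)/(-½ + m) (h(m) = (m - 3)/(m + (⅙)*(-3)) = (-3 + m)/(m - ½) = (-3 + m)/(-½ + m))
L(G) = -16/3 (L(G) = (4*(-1 - 3))/3 = (4*(-4))/3 = (⅓)*(-16) = -16/3)
L(h(-1))*(6*17) = -32*17 = -16/3*102 = -544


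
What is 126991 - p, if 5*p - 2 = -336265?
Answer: 971218/5 ≈ 1.9424e+5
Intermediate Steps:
p = -336263/5 (p = 2/5 + (1/5)*(-336265) = 2/5 - 67253 = -336263/5 ≈ -67253.)
126991 - p = 126991 - 1*(-336263/5) = 126991 + 336263/5 = 971218/5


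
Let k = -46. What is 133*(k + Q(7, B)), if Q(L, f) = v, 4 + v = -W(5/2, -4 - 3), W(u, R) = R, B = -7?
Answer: -5719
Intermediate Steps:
v = 3 (v = -4 - (-4 - 3) = -4 - 1*(-7) = -4 + 7 = 3)
Q(L, f) = 3
133*(k + Q(7, B)) = 133*(-46 + 3) = 133*(-43) = -5719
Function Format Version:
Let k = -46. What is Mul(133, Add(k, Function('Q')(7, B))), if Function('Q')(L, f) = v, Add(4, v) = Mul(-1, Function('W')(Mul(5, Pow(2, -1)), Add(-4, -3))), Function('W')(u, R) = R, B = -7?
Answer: -5719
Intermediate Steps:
v = 3 (v = Add(-4, Mul(-1, Add(-4, -3))) = Add(-4, Mul(-1, -7)) = Add(-4, 7) = 3)
Function('Q')(L, f) = 3
Mul(133, Add(k, Function('Q')(7, B))) = Mul(133, Add(-46, 3)) = Mul(133, -43) = -5719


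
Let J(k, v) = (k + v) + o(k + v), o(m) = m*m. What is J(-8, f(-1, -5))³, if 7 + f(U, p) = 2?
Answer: 3796416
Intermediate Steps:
o(m) = m²
f(U, p) = -5 (f(U, p) = -7 + 2 = -5)
J(k, v) = k + v + (k + v)² (J(k, v) = (k + v) + (k + v)² = k + v + (k + v)²)
J(-8, f(-1, -5))³ = (-8 - 5 + (-8 - 5)²)³ = (-8 - 5 + (-13)²)³ = (-8 - 5 + 169)³ = 156³ = 3796416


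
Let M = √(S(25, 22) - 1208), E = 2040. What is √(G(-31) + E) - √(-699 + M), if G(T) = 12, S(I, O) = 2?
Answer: -√(-699 + 3*I*√134) + 6*√57 ≈ 44.642 - 26.447*I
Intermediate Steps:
M = 3*I*√134 (M = √(2 - 1208) = √(-1206) = 3*I*√134 ≈ 34.728*I)
√(G(-31) + E) - √(-699 + M) = √(12 + 2040) - √(-699 + 3*I*√134) = √2052 - √(-699 + 3*I*√134) = 6*√57 - √(-699 + 3*I*√134) = -√(-699 + 3*I*√134) + 6*√57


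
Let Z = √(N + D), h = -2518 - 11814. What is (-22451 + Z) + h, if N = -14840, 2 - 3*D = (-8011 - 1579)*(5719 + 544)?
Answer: -36783 + 6*√555719 ≈ -32310.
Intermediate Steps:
D = 20020724 (D = ⅔ - (-8011 - 1579)*(5719 + 544)/3 = ⅔ - (-9590)*6263/3 = ⅔ - ⅓*(-60062170) = ⅔ + 60062170/3 = 20020724)
h = -14332
Z = 6*√555719 (Z = √(-14840 + 20020724) = √20005884 = 6*√555719 ≈ 4472.8)
(-22451 + Z) + h = (-22451 + 6*√555719) - 14332 = -36783 + 6*√555719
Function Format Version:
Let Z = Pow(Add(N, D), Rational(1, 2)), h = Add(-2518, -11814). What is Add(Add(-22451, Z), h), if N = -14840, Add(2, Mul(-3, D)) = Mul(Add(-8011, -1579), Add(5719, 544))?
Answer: Add(-36783, Mul(6, Pow(555719, Rational(1, 2)))) ≈ -32310.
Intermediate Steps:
D = 20020724 (D = Add(Rational(2, 3), Mul(Rational(-1, 3), Mul(Add(-8011, -1579), Add(5719, 544)))) = Add(Rational(2, 3), Mul(Rational(-1, 3), Mul(-9590, 6263))) = Add(Rational(2, 3), Mul(Rational(-1, 3), -60062170)) = Add(Rational(2, 3), Rational(60062170, 3)) = 20020724)
h = -14332
Z = Mul(6, Pow(555719, Rational(1, 2))) (Z = Pow(Add(-14840, 20020724), Rational(1, 2)) = Pow(20005884, Rational(1, 2)) = Mul(6, Pow(555719, Rational(1, 2))) ≈ 4472.8)
Add(Add(-22451, Z), h) = Add(Add(-22451, Mul(6, Pow(555719, Rational(1, 2)))), -14332) = Add(-36783, Mul(6, Pow(555719, Rational(1, 2))))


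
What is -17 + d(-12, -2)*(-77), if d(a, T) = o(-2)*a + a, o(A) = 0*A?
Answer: 907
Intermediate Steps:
o(A) = 0
d(a, T) = a (d(a, T) = 0*a + a = 0 + a = a)
-17 + d(-12, -2)*(-77) = -17 - 12*(-77) = -17 + 924 = 907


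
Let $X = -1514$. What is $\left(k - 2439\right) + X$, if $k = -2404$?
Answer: $-6357$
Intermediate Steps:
$\left(k - 2439\right) + X = \left(-2404 - 2439\right) - 1514 = -4843 - 1514 = -6357$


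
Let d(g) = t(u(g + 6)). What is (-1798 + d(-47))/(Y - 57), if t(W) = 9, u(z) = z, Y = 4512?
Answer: -1789/4455 ≈ -0.40157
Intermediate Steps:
d(g) = 9
(-1798 + d(-47))/(Y - 57) = (-1798 + 9)/(4512 - 57) = -1789/4455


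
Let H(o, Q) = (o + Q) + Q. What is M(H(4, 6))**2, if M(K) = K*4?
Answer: 4096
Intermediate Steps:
H(o, Q) = o + 2*Q (H(o, Q) = (Q + o) + Q = o + 2*Q)
M(K) = 4*K
M(H(4, 6))**2 = (4*(4 + 2*6))**2 = (4*(4 + 12))**2 = (4*16)**2 = 64**2 = 4096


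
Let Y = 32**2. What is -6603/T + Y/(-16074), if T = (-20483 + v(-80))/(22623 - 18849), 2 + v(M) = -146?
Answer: 66756414214/55270449 ≈ 1207.8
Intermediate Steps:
v(M) = -148 (v(M) = -2 - 146 = -148)
Y = 1024
T = -6877/1258 (T = (-20483 - 148)/(22623 - 18849) = -20631/3774 = -20631*1/3774 = -6877/1258 ≈ -5.4666)
-6603/T + Y/(-16074) = -6603/(-6877/1258) + 1024/(-16074) = -6603*(-1258/6877) + 1024*(-1/16074) = 8306574/6877 - 512/8037 = 66756414214/55270449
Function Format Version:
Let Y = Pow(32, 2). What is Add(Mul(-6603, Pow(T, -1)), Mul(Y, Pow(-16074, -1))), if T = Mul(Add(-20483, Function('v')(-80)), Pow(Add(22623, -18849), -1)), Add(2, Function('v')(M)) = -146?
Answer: Rational(66756414214, 55270449) ≈ 1207.8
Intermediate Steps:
Function('v')(M) = -148 (Function('v')(M) = Add(-2, -146) = -148)
Y = 1024
T = Rational(-6877, 1258) (T = Mul(Add(-20483, -148), Pow(Add(22623, -18849), -1)) = Mul(-20631, Pow(3774, -1)) = Mul(-20631, Rational(1, 3774)) = Rational(-6877, 1258) ≈ -5.4666)
Add(Mul(-6603, Pow(T, -1)), Mul(Y, Pow(-16074, -1))) = Add(Mul(-6603, Pow(Rational(-6877, 1258), -1)), Mul(1024, Pow(-16074, -1))) = Add(Mul(-6603, Rational(-1258, 6877)), Mul(1024, Rational(-1, 16074))) = Add(Rational(8306574, 6877), Rational(-512, 8037)) = Rational(66756414214, 55270449)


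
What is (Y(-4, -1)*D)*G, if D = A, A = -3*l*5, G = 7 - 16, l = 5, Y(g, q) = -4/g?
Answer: 675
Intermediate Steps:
G = -9
A = -75 (A = -3*5*5 = -15*5 = -75)
D = -75
(Y(-4, -1)*D)*G = (-4/(-4)*(-75))*(-9) = (-4*(-1/4)*(-75))*(-9) = (1*(-75))*(-9) = -75*(-9) = 675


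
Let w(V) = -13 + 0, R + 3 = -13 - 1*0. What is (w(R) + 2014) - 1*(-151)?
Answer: 2152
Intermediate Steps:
R = -16 (R = -3 + (-13 - 1*0) = -3 + (-13 + 0) = -3 - 13 = -16)
w(V) = -13
(w(R) + 2014) - 1*(-151) = (-13 + 2014) - 1*(-151) = 2001 + 151 = 2152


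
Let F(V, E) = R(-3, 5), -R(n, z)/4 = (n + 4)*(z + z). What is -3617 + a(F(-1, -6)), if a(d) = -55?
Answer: -3672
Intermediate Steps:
R(n, z) = -8*z*(4 + n) (R(n, z) = -4*(n + 4)*(z + z) = -4*(4 + n)*2*z = -8*z*(4 + n))
F(V, E) = -40 (F(V, E) = -8*5*(4 - 3) = -8*5*1 = -40)
-3617 + a(F(-1, -6)) = -3617 - 55 = -3672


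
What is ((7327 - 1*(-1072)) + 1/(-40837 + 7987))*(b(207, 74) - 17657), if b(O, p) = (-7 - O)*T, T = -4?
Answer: -4635516010349/32850 ≈ -1.4111e+8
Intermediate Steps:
b(O, p) = 28 + 4*O (b(O, p) = (-7 - O)*(-4) = 28 + 4*O)
((7327 - 1*(-1072)) + 1/(-40837 + 7987))*(b(207, 74) - 17657) = ((7327 - 1*(-1072)) + 1/(-40837 + 7987))*((28 + 4*207) - 17657) = ((7327 + 1072) + 1/(-32850))*((28 + 828) - 17657) = (8399 - 1/32850)*(856 - 17657) = (275907149/32850)*(-16801) = -4635516010349/32850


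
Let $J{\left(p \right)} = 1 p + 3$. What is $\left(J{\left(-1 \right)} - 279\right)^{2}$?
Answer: $76729$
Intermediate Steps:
$J{\left(p \right)} = 3 + p$ ($J{\left(p \right)} = p + 3 = 3 + p$)
$\left(J{\left(-1 \right)} - 279\right)^{2} = \left(\left(3 - 1\right) - 279\right)^{2} = \left(2 - 279\right)^{2} = \left(-277\right)^{2} = 76729$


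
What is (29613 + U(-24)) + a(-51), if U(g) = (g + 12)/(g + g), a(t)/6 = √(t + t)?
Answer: 118453/4 + 6*I*√102 ≈ 29613.0 + 60.597*I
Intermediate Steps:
a(t) = 6*√2*√t (a(t) = 6*√(t + t) = 6*√(2*t) = 6*(√2*√t) = 6*√2*√t)
U(g) = (12 + g)/(2*g) (U(g) = (12 + g)/((2*g)) = (12 + g)*(1/(2*g)) = (12 + g)/(2*g))
(29613 + U(-24)) + a(-51) = (29613 + (½)*(12 - 24)/(-24)) + 6*√2*√(-51) = (29613 + (½)*(-1/24)*(-12)) + 6*√2*(I*√51) = (29613 + ¼) + 6*I*√102 = 118453/4 + 6*I*√102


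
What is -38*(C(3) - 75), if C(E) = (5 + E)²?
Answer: 418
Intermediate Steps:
-38*(C(3) - 75) = -38*((5 + 3)² - 75) = -38*(8² - 75) = -38*(64 - 75) = -38*(-11) = 418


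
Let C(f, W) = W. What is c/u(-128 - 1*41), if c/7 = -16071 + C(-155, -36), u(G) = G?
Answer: 8673/13 ≈ 667.15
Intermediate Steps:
c = -112749 (c = 7*(-16071 - 36) = 7*(-16107) = -112749)
c/u(-128 - 1*41) = -112749/(-128 - 1*41) = -112749/(-128 - 41) = -112749/(-169) = -112749*(-1/169) = 8673/13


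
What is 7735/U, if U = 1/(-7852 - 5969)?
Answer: -106905435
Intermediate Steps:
U = -1/13821 (U = 1/(-13821) = -1/13821 ≈ -7.2354e-5)
7735/U = 7735/(-1/13821) = 7735*(-13821) = -106905435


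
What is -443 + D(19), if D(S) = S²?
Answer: -82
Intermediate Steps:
-443 + D(19) = -443 + 19² = -443 + 361 = -82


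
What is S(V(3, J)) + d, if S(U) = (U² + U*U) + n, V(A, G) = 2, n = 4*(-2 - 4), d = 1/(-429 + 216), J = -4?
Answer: -3409/213 ≈ -16.005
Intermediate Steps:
d = -1/213 (d = 1/(-213) = -1/213 ≈ -0.0046948)
n = -24 (n = 4*(-6) = -24)
S(U) = -24 + 2*U² (S(U) = (U² + U*U) - 24 = (U² + U²) - 24 = 2*U² - 24 = -24 + 2*U²)
S(V(3, J)) + d = (-24 + 2*2²) - 1/213 = (-24 + 2*4) - 1/213 = (-24 + 8) - 1/213 = -16 - 1/213 = -3409/213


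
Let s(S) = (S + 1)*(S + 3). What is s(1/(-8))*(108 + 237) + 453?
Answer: 84537/64 ≈ 1320.9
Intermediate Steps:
s(S) = (1 + S)*(3 + S)
s(1/(-8))*(108 + 237) + 453 = (3 + (1/(-8))² + 4/(-8))*(108 + 237) + 453 = (3 + (-⅛)² + 4*(-⅛))*345 + 453 = (3 + 1/64 - ½)*345 + 453 = (161/64)*345 + 453 = 55545/64 + 453 = 84537/64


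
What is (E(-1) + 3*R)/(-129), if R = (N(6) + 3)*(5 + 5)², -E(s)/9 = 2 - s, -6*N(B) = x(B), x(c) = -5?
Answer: -1123/129 ≈ -8.7054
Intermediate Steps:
N(B) = ⅚ (N(B) = -⅙*(-5) = ⅚)
E(s) = -18 + 9*s (E(s) = -9*(2 - s) = -18 + 9*s)
R = 1150/3 (R = (⅚ + 3)*(5 + 5)² = (23/6)*10² = (23/6)*100 = 1150/3 ≈ 383.33)
(E(-1) + 3*R)/(-129) = ((-18 + 9*(-1)) + 3*(1150/3))/(-129) = ((-18 - 9) + 1150)*(-1/129) = (-27 + 1150)*(-1/129) = 1123*(-1/129) = -1123/129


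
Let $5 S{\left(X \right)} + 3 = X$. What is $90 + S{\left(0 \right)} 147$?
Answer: $\frac{9}{5} \approx 1.8$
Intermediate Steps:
$S{\left(X \right)} = - \frac{3}{5} + \frac{X}{5}$
$90 + S{\left(0 \right)} 147 = 90 + \left(- \frac{3}{5} + \frac{1}{5} \cdot 0\right) 147 = 90 + \left(- \frac{3}{5} + 0\right) 147 = 90 - \frac{441}{5} = \frac{9}{5}$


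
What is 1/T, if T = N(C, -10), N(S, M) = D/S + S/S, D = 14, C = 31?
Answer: 31/45 ≈ 0.68889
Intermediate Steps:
N(S, M) = 1 + 14/S (N(S, M) = 14/S + S/S = 14/S + 1 = 1 + 14/S)
T = 45/31 (T = (14 + 31)/31 = (1/31)*45 = 45/31 ≈ 1.4516)
1/T = 1/(45/31) = 31/45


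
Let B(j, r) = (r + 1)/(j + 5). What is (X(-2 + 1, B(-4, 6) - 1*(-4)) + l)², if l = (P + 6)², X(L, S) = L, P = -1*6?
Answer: 1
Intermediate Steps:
B(j, r) = (1 + r)/(5 + j)
P = -6
l = 0 (l = (-6 + 6)² = 0² = 0)
(X(-2 + 1, B(-4, 6) - 1*(-4)) + l)² = ((-2 + 1) + 0)² = (-1 + 0)² = (-1)² = 1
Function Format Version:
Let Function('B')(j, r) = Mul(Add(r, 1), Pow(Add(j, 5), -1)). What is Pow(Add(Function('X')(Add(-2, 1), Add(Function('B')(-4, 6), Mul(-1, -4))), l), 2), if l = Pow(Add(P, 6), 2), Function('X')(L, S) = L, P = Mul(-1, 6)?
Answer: 1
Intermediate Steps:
Function('B')(j, r) = Mul(Pow(Add(5, j), -1), Add(1, r)) (Function('B')(j, r) = Mul(Add(1, r), Pow(Add(5, j), -1)) = Mul(Pow(Add(5, j), -1), Add(1, r)))
P = -6
l = 0 (l = Pow(Add(-6, 6), 2) = Pow(0, 2) = 0)
Pow(Add(Function('X')(Add(-2, 1), Add(Function('B')(-4, 6), Mul(-1, -4))), l), 2) = Pow(Add(Add(-2, 1), 0), 2) = Pow(Add(-1, 0), 2) = Pow(-1, 2) = 1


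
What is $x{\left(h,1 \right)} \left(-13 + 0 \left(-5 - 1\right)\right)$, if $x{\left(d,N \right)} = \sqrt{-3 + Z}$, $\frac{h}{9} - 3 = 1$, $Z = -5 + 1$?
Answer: $- 13 i \sqrt{7} \approx - 34.395 i$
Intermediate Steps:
$Z = -4$
$h = 36$ ($h = 27 + 9 \cdot 1 = 27 + 9 = 36$)
$x{\left(d,N \right)} = i \sqrt{7}$ ($x{\left(d,N \right)} = \sqrt{-3 - 4} = \sqrt{-7} = i \sqrt{7}$)
$x{\left(h,1 \right)} \left(-13 + 0 \left(-5 - 1\right)\right) = i \sqrt{7} \left(-13 + 0 \left(-5 - 1\right)\right) = i \sqrt{7} \left(-13 + 0 \left(-6\right)\right) = i \sqrt{7} \left(-13 + 0\right) = i \sqrt{7} \left(-13\right) = - 13 i \sqrt{7}$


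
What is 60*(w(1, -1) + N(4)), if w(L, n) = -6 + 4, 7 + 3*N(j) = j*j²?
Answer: 1020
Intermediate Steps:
N(j) = -7/3 + j³/3 (N(j) = -7/3 + (j*j²)/3 = -7/3 + j³/3)
w(L, n) = -2
60*(w(1, -1) + N(4)) = 60*(-2 + (-7/3 + (⅓)*4³)) = 60*(-2 + (-7/3 + (⅓)*64)) = 60*(-2 + (-7/3 + 64/3)) = 60*(-2 + 19) = 60*17 = 1020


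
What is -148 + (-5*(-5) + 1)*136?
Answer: 3388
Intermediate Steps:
-148 + (-5*(-5) + 1)*136 = -148 + (25 + 1)*136 = -148 + 26*136 = -148 + 3536 = 3388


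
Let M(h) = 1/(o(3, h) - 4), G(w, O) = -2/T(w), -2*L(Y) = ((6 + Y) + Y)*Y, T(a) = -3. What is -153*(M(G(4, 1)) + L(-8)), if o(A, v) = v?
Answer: 61659/10 ≈ 6165.9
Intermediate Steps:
L(Y) = -Y*(6 + 2*Y)/2 (L(Y) = -((6 + Y) + Y)*Y/2 = -(6 + 2*Y)*Y/2 = -Y*(6 + 2*Y)/2)
G(w, O) = 2/3 (G(w, O) = -2/(-3) = -2*(-1/3) = 2/3)
M(h) = 1/(-4 + h) (M(h) = 1/(h - 4) = 1/(-4 + h))
-153*(M(G(4, 1)) + L(-8)) = -153*(1/(-4 + 2/3) - 1*(-8)*(3 - 8)) = -153*(1/(-10/3) - 1*(-8)*(-5)) = -153*(-3/10 - 40) = -153*(-403/10) = 61659/10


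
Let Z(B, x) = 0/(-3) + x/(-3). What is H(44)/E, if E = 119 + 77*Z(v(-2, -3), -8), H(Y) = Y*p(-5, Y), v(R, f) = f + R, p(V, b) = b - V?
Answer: 924/139 ≈ 6.6475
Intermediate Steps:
v(R, f) = R + f
H(Y) = Y*(5 + Y) (H(Y) = Y*(Y - 1*(-5)) = Y*(Y + 5) = Y*(5 + Y))
Z(B, x) = -x/3 (Z(B, x) = 0*(-⅓) + x*(-⅓) = 0 - x/3 = -x/3)
E = 973/3 (E = 119 + 77*(-⅓*(-8)) = 119 + 77*(8/3) = 119 + 616/3 = 973/3 ≈ 324.33)
H(44)/E = (44*(5 + 44))/(973/3) = (44*49)*(3/973) = 2156*(3/973) = 924/139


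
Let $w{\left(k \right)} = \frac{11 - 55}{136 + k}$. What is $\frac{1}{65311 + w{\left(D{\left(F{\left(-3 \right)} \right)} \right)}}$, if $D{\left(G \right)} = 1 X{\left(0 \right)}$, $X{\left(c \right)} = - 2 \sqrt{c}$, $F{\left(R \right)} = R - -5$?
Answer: $\frac{34}{2220563} \approx 1.5311 \cdot 10^{-5}$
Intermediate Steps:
$F{\left(R \right)} = 5 + R$ ($F{\left(R \right)} = R + 5 = 5 + R$)
$D{\left(G \right)} = 0$ ($D{\left(G \right)} = 1 \left(- 2 \sqrt{0}\right) = 1 \left(\left(-2\right) 0\right) = 1 \cdot 0 = 0$)
$w{\left(k \right)} = - \frac{44}{136 + k}$
$\frac{1}{65311 + w{\left(D{\left(F{\left(-3 \right)} \right)} \right)}} = \frac{1}{65311 - \frac{44}{136 + 0}} = \frac{1}{65311 - \frac{44}{136}} = \frac{1}{65311 - \frac{11}{34}} = \frac{1}{\frac{2220563}{34}} = \frac{34}{2220563}$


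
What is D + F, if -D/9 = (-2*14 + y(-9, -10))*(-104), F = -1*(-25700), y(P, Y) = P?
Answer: -8932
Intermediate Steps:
F = 25700
D = -34632 (D = -9*(-2*14 - 9)*(-104) = -9*(-28 - 9)*(-104) = -(-333)*(-104) = -9*3848 = -34632)
D + F = -34632 + 25700 = -8932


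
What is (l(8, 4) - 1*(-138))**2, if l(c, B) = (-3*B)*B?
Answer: 8100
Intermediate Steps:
l(c, B) = -3*B**2
(l(8, 4) - 1*(-138))**2 = (-3*4**2 - 1*(-138))**2 = (-3*16 + 138)**2 = (-48 + 138)**2 = 90**2 = 8100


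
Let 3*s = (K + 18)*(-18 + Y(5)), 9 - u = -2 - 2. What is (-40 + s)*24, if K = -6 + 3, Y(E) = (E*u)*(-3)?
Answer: -26520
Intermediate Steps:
u = 13 (u = 9 - (-2 - 2) = 9 - 1*(-4) = 9 + 4 = 13)
Y(E) = -39*E (Y(E) = (E*13)*(-3) = (13*E)*(-3) = -39*E)
K = -3
s = -1065 (s = ((-3 + 18)*(-18 - 39*5))/3 = (15*(-18 - 195))/3 = (15*(-213))/3 = (⅓)*(-3195) = -1065)
(-40 + s)*24 = (-40 - 1065)*24 = -1105*24 = -26520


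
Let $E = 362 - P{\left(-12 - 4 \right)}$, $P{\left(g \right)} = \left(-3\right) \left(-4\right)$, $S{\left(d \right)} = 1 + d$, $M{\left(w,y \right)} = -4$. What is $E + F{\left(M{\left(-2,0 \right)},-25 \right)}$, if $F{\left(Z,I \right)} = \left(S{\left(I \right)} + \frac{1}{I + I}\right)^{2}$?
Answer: $\frac{2317401}{2500} \approx 926.96$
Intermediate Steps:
$P{\left(g \right)} = 12$
$F{\left(Z,I \right)} = \left(1 + I + \frac{1}{2 I}\right)^{2}$ ($F{\left(Z,I \right)} = \left(\left(1 + I\right) + \frac{1}{I + I}\right)^{2} = \left(\left(1 + I\right) + \frac{1}{2 I}\right)^{2} = \left(1 + I + \frac{1}{2 I}\right)^{2}$)
$E = 350$ ($E = 362 - 12 = 350$)
$E + F{\left(M{\left(-2,0 \right)},-25 \right)} = 350 + \frac{\left(1 + 2 \left(-25\right) \left(1 - 25\right)\right)^{2}}{4 \cdot 625} = 350 + \frac{1}{4} \cdot \frac{1}{625} \left(1 + 2 \left(-25\right) \left(-24\right)\right)^{2} = 350 + \frac{1}{4} \cdot \frac{1}{625} \left(1 + 1200\right)^{2} = 350 + \frac{1}{4} \cdot \frac{1}{625} \cdot 1201^{2} = 350 + \frac{1}{4} \cdot \frac{1}{625} \cdot 1442401 = 350 + \frac{1442401}{2500} = \frac{2317401}{2500}$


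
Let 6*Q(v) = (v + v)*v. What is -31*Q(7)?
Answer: -1519/3 ≈ -506.33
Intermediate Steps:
Q(v) = v²/3 (Q(v) = ((v + v)*v)/6 = ((2*v)*v)/6 = (2*v²)/6 = v²/3)
-31*Q(7) = -31*7²/3 = -31*49/3 = -1519/3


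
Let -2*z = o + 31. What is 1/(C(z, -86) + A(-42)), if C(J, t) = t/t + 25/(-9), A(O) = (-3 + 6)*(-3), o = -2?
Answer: -9/97 ≈ -0.092783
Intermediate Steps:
z = -29/2 (z = -(-2 + 31)/2 = -½*29 = -29/2 ≈ -14.500)
A(O) = -9 (A(O) = 3*(-3) = -9)
C(J, t) = -16/9 (C(J, t) = 1 + 25*(-⅑) = 1 - 25/9 = -16/9)
1/(C(z, -86) + A(-42)) = 1/(-16/9 - 9) = 1/(-97/9) = -9/97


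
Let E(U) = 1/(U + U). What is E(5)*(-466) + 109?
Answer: 312/5 ≈ 62.400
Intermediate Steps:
E(U) = 1/(2*U)
E(5)*(-466) + 109 = ((½)/5)*(-466) + 109 = ((½)*(⅕))*(-466) + 109 = (⅒)*(-466) + 109 = -233/5 + 109 = 312/5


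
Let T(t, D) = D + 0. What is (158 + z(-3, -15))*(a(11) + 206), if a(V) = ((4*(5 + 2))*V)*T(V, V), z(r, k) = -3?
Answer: 557070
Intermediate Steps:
T(t, D) = D
a(V) = 28*V**2 (a(V) = ((4*(5 + 2))*V)*V = ((4*7)*V)*V = (28*V)*V = 28*V**2)
(158 + z(-3, -15))*(a(11) + 206) = (158 - 3)*(28*11**2 + 206) = 155*(28*121 + 206) = 155*(3388 + 206) = 155*3594 = 557070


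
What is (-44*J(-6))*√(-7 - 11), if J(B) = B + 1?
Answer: 660*I*√2 ≈ 933.38*I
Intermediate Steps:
J(B) = 1 + B
(-44*J(-6))*√(-7 - 11) = (-44*(1 - 6))*√(-7 - 11) = (-44*(-5))*√(-18) = 220*(3*I*√2) = 660*I*√2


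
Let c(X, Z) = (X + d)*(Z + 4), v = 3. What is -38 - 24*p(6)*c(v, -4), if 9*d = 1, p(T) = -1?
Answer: -38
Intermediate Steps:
d = ⅑ (d = (⅑)*1 = ⅑ ≈ 0.11111)
c(X, Z) = (4 + Z)*(⅑ + X) (c(X, Z) = (X + ⅑)*(Z + 4) = (⅑ + X)*(4 + Z) = (4 + Z)*(⅑ + X))
-38 - 24*p(6)*c(v, -4) = -38 - (-24)*(4/9 + 4*3 + (⅑)*(-4) + 3*(-4)) = -38 - (-24)*(4/9 + 12 - 4/9 - 12) = -38 - (-24)*0 = -38 - 24*0 = -38 + 0 = -38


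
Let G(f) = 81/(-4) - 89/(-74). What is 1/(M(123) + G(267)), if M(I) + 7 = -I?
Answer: -148/22059 ≈ -0.0067093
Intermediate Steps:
M(I) = -7 - I
G(f) = -2819/148 (G(f) = 81*(-1/4) - 89*(-1/74) = -81/4 + 89/74 = -2819/148)
1/(M(123) + G(267)) = 1/((-7 - 1*123) - 2819/148) = 1/((-7 - 123) - 2819/148) = 1/(-130 - 2819/148) = 1/(-22059/148) = -148/22059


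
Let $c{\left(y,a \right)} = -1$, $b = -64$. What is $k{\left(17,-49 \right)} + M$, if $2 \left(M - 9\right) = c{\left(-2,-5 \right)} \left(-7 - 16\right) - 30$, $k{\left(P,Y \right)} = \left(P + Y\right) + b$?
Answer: $- \frac{181}{2} \approx -90.5$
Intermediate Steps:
$k{\left(P,Y \right)} = -64 + P + Y$ ($k{\left(P,Y \right)} = \left(P + Y\right) - 64 = -64 + P + Y$)
$M = \frac{11}{2}$ ($M = 9 + \frac{- (-7 - 16) - 30}{2} = 9 + \frac{\left(-1\right) \left(-23\right) - 30}{2} = 9 + \frac{23 - 30}{2} = 9 + \frac{1}{2} \left(-7\right) = 9 - \frac{7}{2} = \frac{11}{2} \approx 5.5$)
$k{\left(17,-49 \right)} + M = \left(-64 + 17 - 49\right) + \frac{11}{2} = -96 + \frac{11}{2} = - \frac{181}{2}$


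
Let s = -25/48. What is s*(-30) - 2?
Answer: 109/8 ≈ 13.625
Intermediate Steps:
s = -25/48 (s = -25*1/48 = -25/48 ≈ -0.52083)
s*(-30) - 2 = -25/48*(-30) - 2 = 125/8 - 2 = 109/8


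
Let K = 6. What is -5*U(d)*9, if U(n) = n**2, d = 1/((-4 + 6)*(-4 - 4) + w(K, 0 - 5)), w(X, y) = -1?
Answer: -45/289 ≈ -0.15571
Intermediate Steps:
d = -1/17 (d = 1/((-4 + 6)*(-4 - 4) - 1) = 1/(2*(-8) - 1) = 1/(-16 - 1) = 1/(-17) = -1/17 ≈ -0.058824)
-5*U(d)*9 = -5*(-1/17)**2*9 = -5*1/289*9 = -5/289*9 = -45/289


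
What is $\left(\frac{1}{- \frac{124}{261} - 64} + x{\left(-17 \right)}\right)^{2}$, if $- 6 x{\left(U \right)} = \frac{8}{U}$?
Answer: $\frac{2916108001}{736555299984} \approx 0.0039591$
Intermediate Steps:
$x{\left(U \right)} = - \frac{4}{3 U}$ ($x{\left(U \right)} = - \frac{8 \frac{1}{U}}{6} = - \frac{4}{3 U}$)
$\left(\frac{1}{- \frac{124}{261} - 64} + x{\left(-17 \right)}\right)^{2} = \left(\frac{1}{- \frac{124}{261} - 64} - \frac{4}{3 \left(-17\right)}\right)^{2} = \left(\frac{1}{\left(-124\right) \frac{1}{261} - 64} - - \frac{4}{51}\right)^{2} = \left(\frac{1}{- \frac{124}{261} - 64} + \frac{4}{51}\right)^{2} = \left(\frac{1}{- \frac{16828}{261}} + \frac{4}{51}\right)^{2} = \left(- \frac{261}{16828} + \frac{4}{51}\right)^{2} = \left(\frac{54001}{858228}\right)^{2} = \frac{2916108001}{736555299984}$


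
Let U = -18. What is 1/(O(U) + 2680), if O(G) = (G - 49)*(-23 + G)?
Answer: 1/5427 ≈ 0.00018426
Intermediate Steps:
O(G) = (-49 + G)*(-23 + G)
1/(O(U) + 2680) = 1/((1127 + (-18)**2 - 72*(-18)) + 2680) = 1/((1127 + 324 + 1296) + 2680) = 1/(2747 + 2680) = 1/5427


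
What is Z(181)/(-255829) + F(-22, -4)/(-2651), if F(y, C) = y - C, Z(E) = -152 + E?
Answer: 4528043/678202679 ≈ 0.0066765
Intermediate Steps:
Z(181)/(-255829) + F(-22, -4)/(-2651) = (-152 + 181)/(-255829) + (-22 - 1*(-4))/(-2651) = 29*(-1/255829) + (-22 + 4)*(-1/2651) = -29/255829 - 18*(-1/2651) = -29/255829 + 18/2651 = 4528043/678202679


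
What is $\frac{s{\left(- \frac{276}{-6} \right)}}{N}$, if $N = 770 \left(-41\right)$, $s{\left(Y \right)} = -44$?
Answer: $\frac{2}{1435} \approx 0.0013937$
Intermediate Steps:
$N = -31570$
$\frac{s{\left(- \frac{276}{-6} \right)}}{N} = - \frac{44}{-31570} = \left(-44\right) \left(- \frac{1}{31570}\right) = \frac{2}{1435}$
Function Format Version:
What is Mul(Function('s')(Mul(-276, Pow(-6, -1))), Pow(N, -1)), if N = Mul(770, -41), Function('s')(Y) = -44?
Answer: Rational(2, 1435) ≈ 0.0013937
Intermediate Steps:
N = -31570
Mul(Function('s')(Mul(-276, Pow(-6, -1))), Pow(N, -1)) = Mul(-44, Pow(-31570, -1)) = Mul(-44, Rational(-1, 31570)) = Rational(2, 1435)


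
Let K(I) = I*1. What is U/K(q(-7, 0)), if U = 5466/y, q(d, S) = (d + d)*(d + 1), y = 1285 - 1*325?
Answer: 911/13440 ≈ 0.067783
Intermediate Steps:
y = 960 (y = 1285 - 325 = 960)
q(d, S) = 2*d*(1 + d) (q(d, S) = (2*d)*(1 + d) = 2*d*(1 + d))
K(I) = I
U = 911/160 (U = 5466/960 = 5466*(1/960) = 911/160 ≈ 5.6937)
U/K(q(-7, 0)) = 911/(160*((2*(-7)*(1 - 7)))) = 911/(160*((2*(-7)*(-6)))) = (911/160)/84 = (911/160)*(1/84) = 911/13440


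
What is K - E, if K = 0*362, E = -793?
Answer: 793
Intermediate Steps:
K = 0
K - E = 0 - 1*(-793) = 0 + 793 = 793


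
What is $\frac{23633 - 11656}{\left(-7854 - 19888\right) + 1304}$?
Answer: $- \frac{11977}{26438} \approx -0.45302$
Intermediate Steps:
$\frac{23633 - 11656}{\left(-7854 - 19888\right) + 1304} = \frac{11977}{\left(-7854 - 19888\right) + 1304} = \frac{11977}{-27742 + 1304} = \frac{11977}{-26438} = 11977 \left(- \frac{1}{26438}\right) = - \frac{11977}{26438}$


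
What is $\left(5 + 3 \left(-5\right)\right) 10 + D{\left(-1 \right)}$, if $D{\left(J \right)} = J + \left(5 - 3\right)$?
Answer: $-99$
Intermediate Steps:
$D{\left(J \right)} = 2 + J$ ($D{\left(J \right)} = J + 2 = 2 + J$)
$\left(5 + 3 \left(-5\right)\right) 10 + D{\left(-1 \right)} = \left(5 + 3 \left(-5\right)\right) 10 + \left(2 - 1\right) = \left(5 - 15\right) 10 + 1 = \left(-10\right) 10 + 1 = -100 + 1 = -99$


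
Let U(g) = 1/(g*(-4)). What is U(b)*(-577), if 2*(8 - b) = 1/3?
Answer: 1731/94 ≈ 18.415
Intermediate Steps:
b = 47/6 (b = 8 - 1/(2*3) = 8 - ½*⅓ = 8 - ⅙ = 47/6 ≈ 7.8333)
U(g) = -1/(4*g) (U(g) = 1/(-4*g) = -1/(4*g))
U(b)*(-577) = -1/(4*47/6)*(-577) = -¼*6/47*(-577) = -3/94*(-577) = 1731/94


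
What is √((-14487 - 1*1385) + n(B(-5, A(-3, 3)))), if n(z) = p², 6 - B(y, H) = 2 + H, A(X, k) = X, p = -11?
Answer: I*√15751 ≈ 125.5*I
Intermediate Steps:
B(y, H) = 4 - H (B(y, H) = 6 - (2 + H) = 6 + (-2 - H) = 4 - H)
n(z) = 121 (n(z) = (-11)² = 121)
√((-14487 - 1*1385) + n(B(-5, A(-3, 3)))) = √((-14487 - 1*1385) + 121) = √((-14487 - 1385) + 121) = √(-15872 + 121) = √(-15751) = I*√15751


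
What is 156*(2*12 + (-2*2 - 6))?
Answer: 2184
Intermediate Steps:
156*(2*12 + (-2*2 - 6)) = 156*(24 + (-4 - 6)) = 156*(24 - 10) = 156*14 = 2184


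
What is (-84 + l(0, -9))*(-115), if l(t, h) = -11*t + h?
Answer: 10695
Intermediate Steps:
l(t, h) = h - 11*t
(-84 + l(0, -9))*(-115) = (-84 + (-9 - 11*0))*(-115) = (-84 + (-9 + 0))*(-115) = (-84 - 9)*(-115) = -93*(-115) = 10695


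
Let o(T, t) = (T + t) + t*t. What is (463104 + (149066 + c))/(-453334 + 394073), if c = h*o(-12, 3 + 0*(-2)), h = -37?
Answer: -612170/59261 ≈ -10.330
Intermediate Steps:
o(T, t) = T + t + t² (o(T, t) = (T + t) + t² = T + t + t²)
c = 0 (c = -37*(-12 + (3 + 0*(-2)) + (3 + 0*(-2))²) = -37*(-12 + (3 + 0) + (3 + 0)²) = -37*(-12 + 3 + 3²) = -37*(-12 + 3 + 9) = -37*0 = 0)
(463104 + (149066 + c))/(-453334 + 394073) = (463104 + (149066 + 0))/(-453334 + 394073) = (463104 + 149066)/(-59261) = 612170*(-1/59261) = -612170/59261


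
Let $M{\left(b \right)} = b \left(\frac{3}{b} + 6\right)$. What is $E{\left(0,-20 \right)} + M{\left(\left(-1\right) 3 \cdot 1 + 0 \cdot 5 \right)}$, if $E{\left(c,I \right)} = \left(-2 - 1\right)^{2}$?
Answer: $-6$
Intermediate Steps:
$E{\left(c,I \right)} = 9$ ($E{\left(c,I \right)} = \left(-3\right)^{2} = 9$)
$M{\left(b \right)} = b \left(6 + \frac{3}{b}\right)$
$E{\left(0,-20 \right)} + M{\left(\left(-1\right) 3 \cdot 1 + 0 \cdot 5 \right)} = 9 + \left(3 + 6 \left(\left(-1\right) 3 \cdot 1 + 0 \cdot 5\right)\right) = 9 + \left(3 + 6 \left(\left(-3\right) 1 + 0\right)\right) = 9 + \left(3 + 6 \left(-3 + 0\right)\right) = 9 + \left(3 + 6 \left(-3\right)\right) = 9 + \left(3 - 18\right) = 9 - 15 = -6$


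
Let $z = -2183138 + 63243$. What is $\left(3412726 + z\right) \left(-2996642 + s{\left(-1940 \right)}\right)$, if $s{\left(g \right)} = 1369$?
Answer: $-3872381787863$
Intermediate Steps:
$z = -2119895$
$\left(3412726 + z\right) \left(-2996642 + s{\left(-1940 \right)}\right) = \left(3412726 - 2119895\right) \left(-2996642 + 1369\right) = 1292831 \left(-2995273\right) = -3872381787863$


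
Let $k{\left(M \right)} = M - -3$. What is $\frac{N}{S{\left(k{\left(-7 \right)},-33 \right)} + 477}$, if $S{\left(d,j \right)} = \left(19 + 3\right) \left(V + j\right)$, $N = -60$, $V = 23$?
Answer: $- \frac{60}{257} \approx -0.23346$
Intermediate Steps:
$k{\left(M \right)} = 3 + M$ ($k{\left(M \right)} = M + 3 = 3 + M$)
$S{\left(d,j \right)} = 506 + 22 j$ ($S{\left(d,j \right)} = \left(19 + 3\right) \left(23 + j\right) = 22 \left(23 + j\right) = 506 + 22 j$)
$\frac{N}{S{\left(k{\left(-7 \right)},-33 \right)} + 477} = - \frac{60}{\left(506 + 22 \left(-33\right)\right) + 477} = - \frac{60}{\left(506 - 726\right) + 477} = - \frac{60}{-220 + 477} = - \frac{60}{257}$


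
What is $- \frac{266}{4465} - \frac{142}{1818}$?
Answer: $- \frac{29411}{213615} \approx -0.13768$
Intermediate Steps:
$- \frac{266}{4465} - \frac{142}{1818} = \left(-266\right) \frac{1}{4465} - \frac{71}{909} = - \frac{14}{235} - \frac{71}{909} = - \frac{29411}{213615}$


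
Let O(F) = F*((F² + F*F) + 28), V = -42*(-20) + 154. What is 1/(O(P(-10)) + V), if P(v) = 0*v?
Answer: 1/994 ≈ 0.0010060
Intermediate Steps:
V = 994 (V = 840 + 154 = 994)
P(v) = 0
O(F) = F*(28 + 2*F²) (O(F) = F*((F² + F²) + 28) = F*(2*F² + 28) = F*(28 + 2*F²))
1/(O(P(-10)) + V) = 1/(2*0*(14 + 0²) + 994) = 1/(2*0*(14 + 0) + 994) = 1/(2*0*14 + 994) = 1/(0 + 994) = 1/994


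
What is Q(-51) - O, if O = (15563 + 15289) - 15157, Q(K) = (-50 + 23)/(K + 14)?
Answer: -580688/37 ≈ -15694.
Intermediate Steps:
Q(K) = -27/(14 + K)
O = 15695 (O = 30852 - 15157 = 15695)
Q(-51) - O = -27/(14 - 51) - 1*15695 = -27/(-37) - 15695 = -27*(-1/37) - 15695 = 27/37 - 15695 = -580688/37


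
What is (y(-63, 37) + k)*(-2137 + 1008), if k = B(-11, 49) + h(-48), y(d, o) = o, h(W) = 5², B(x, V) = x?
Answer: -57579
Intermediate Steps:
h(W) = 25
k = 14 (k = -11 + 25 = 14)
(y(-63, 37) + k)*(-2137 + 1008) = (37 + 14)*(-2137 + 1008) = 51*(-1129) = -57579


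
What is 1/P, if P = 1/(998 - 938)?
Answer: 60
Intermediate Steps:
P = 1/60 ≈ 0.016667
1/P = 1/(1/60) = 60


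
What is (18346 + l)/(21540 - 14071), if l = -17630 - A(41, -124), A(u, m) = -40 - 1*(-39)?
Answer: 717/7469 ≈ 0.095997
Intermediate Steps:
A(u, m) = -1 (A(u, m) = -40 + 39 = -1)
l = -17629 (l = -17630 - 1*(-1) = -17630 + 1 = -17629)
(18346 + l)/(21540 - 14071) = (18346 - 17629)/(21540 - 14071) = 717/7469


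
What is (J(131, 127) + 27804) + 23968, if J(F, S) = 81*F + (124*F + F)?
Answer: 78758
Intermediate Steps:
J(F, S) = 206*F (J(F, S) = 81*F + 125*F = 206*F)
(J(131, 127) + 27804) + 23968 = (206*131 + 27804) + 23968 = (26986 + 27804) + 23968 = 54790 + 23968 = 78758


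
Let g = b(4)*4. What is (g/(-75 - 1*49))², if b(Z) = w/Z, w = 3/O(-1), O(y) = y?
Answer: 9/15376 ≈ 0.00058533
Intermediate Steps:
w = -3 (w = 3/(-1) = 3*(-1) = -3)
b(Z) = -3/Z
g = -3 (g = -3/4*4 = -3*¼*4 = -¾*4 = -3)
(g/(-75 - 1*49))² = (-3/(-75 - 1*49))² = (-3/(-75 - 49))² = (-3/(-124))² = (-3*(-1/124))² = (3/124)² = 9/15376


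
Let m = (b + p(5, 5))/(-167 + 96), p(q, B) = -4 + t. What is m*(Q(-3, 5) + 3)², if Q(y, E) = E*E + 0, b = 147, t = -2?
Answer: -110544/71 ≈ -1557.0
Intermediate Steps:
p(q, B) = -6 (p(q, B) = -4 - 2 = -6)
Q(y, E) = E² (Q(y, E) = E² + 0 = E²)
m = -141/71 (m = (147 - 6)/(-167 + 96) = 141/(-71) = 141*(-1/71) = -141/71 ≈ -1.9859)
m*(Q(-3, 5) + 3)² = -141*(5² + 3)²/71 = -141*(25 + 3)²/71 = -141/71*28² = -141/71*784 = -110544/71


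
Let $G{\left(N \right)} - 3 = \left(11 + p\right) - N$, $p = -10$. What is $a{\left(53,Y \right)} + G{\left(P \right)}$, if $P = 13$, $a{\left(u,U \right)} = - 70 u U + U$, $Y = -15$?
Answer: $55626$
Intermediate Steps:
$a{\left(u,U \right)} = U - 70 U u$ ($a{\left(u,U \right)} = - 70 U u + U = U - 70 U u$)
$G{\left(N \right)} = 4 - N$ ($G{\left(N \right)} = 3 - \left(-1 + N\right) = 4 - N$)
$a{\left(53,Y \right)} + G{\left(P \right)} = - 15 \left(1 - 3710\right) + \left(4 - 13\right) = \left(-15\right) \left(-3709\right) - 9 = 55635 - 9 = 55626$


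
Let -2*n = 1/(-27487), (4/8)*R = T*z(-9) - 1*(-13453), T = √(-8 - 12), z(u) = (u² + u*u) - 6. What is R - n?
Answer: 1479130443/54974 + 624*I*√5 ≈ 26906.0 + 1395.3*I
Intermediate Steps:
z(u) = -6 + 2*u² (z(u) = (u² + u²) - 6 = 2*u² - 6 = -6 + 2*u²)
T = 2*I*√5 (T = √(-20) = 2*I*√5 ≈ 4.4721*I)
R = 26906 + 624*I*√5 (R = 2*((2*I*√5)*(-6 + 2*(-9)²) - 1*(-13453)) = 2*((2*I*√5)*(-6 + 2*81) + 13453) = 2*((2*I*√5)*(-6 + 162) + 13453) = 2*((2*I*√5)*156 + 13453) = 2*(312*I*√5 + 13453) = 2*(13453 + 312*I*√5) = 26906 + 624*I*√5 ≈ 26906.0 + 1395.3*I)
n = 1/54974 (n = -½/(-27487) = -½*(-1/27487) = 1/54974 ≈ 1.8190e-5)
R - n = (26906 + 624*I*√5) - 1*1/54974 = (26906 + 624*I*√5) - 1/54974 = 1479130443/54974 + 624*I*√5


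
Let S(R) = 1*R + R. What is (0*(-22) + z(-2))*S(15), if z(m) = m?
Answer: -60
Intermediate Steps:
S(R) = 2*R (S(R) = R + R = 2*R)
(0*(-22) + z(-2))*S(15) = (0*(-22) - 2)*(2*15) = (0 - 2)*30 = -2*30 = -60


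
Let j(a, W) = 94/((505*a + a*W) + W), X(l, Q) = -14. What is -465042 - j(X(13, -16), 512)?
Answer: -3191583199/6863 ≈ -4.6504e+5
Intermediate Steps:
j(a, W) = 94/(W + 505*a + W*a) (j(a, W) = 94/((505*a + W*a) + W) = 94/(W + 505*a + W*a))
-465042 - j(X(13, -16), 512) = -465042 - 94/(512 + 505*(-14) + 512*(-14)) = -465042 - 94/(512 - 7070 - 7168) = -465042 - 94/(-13726) = -465042 - 94*(-1)/13726 = -465042 - 1*(-47/6863) = -465042 + 47/6863 = -3191583199/6863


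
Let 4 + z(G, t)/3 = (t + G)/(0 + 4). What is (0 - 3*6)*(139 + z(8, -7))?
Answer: -4599/2 ≈ -2299.5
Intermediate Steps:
z(G, t) = -12 + 3*G/4 + 3*t/4 (z(G, t) = -12 + 3*((t + G)/(0 + 4)) = -12 + 3*((G + t)/4) = -12 + 3*((G + t)*(¼)) = -12 + 3*(G/4 + t/4) = -12 + (3*G/4 + 3*t/4) = -12 + 3*G/4 + 3*t/4)
(0 - 3*6)*(139 + z(8, -7)) = (0 - 3*6)*(139 + (-12 + (¾)*8 + (¾)*(-7))) = (0 - 18)*(139 + (-12 + 6 - 21/4)) = -18*(139 - 45/4) = -18*511/4 = -4599/2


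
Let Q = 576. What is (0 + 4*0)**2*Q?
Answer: 0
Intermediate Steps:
(0 + 4*0)**2*Q = (0 + 4*0)**2*576 = (0 + 0)**2*576 = 0**2*576 = 0*576 = 0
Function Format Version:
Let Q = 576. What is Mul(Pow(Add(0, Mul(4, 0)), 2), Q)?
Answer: 0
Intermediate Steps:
Mul(Pow(Add(0, Mul(4, 0)), 2), Q) = Mul(Pow(Add(0, Mul(4, 0)), 2), 576) = Mul(Pow(Add(0, 0), 2), 576) = Mul(Pow(0, 2), 576) = Mul(0, 576) = 0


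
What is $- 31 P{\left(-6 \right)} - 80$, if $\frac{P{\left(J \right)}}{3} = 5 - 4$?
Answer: $-173$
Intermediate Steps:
$P{\left(J \right)} = 3$ ($P{\left(J \right)} = 3 \left(5 - 4\right) = 3 \cdot 1 = 3$)
$- 31 P{\left(-6 \right)} - 80 = \left(-31\right) 3 - 80 = -93 - 80 = -173$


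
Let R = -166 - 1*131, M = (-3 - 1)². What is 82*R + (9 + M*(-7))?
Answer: -24457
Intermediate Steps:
M = 16 (M = (-4)² = 16)
R = -297 (R = -166 - 131 = -297)
82*R + (9 + M*(-7)) = 82*(-297) + (9 + 16*(-7)) = -24354 + (9 - 112) = -24354 - 103 = -24457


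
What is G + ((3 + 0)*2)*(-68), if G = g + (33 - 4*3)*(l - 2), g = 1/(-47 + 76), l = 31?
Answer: 5830/29 ≈ 201.03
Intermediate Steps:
g = 1/29 ≈ 0.034483
G = 17662/29 (G = 1/29 + (33 - 4*3)*(31 - 2) = 1/29 + (33 - 12)*29 = 1/29 + 21*29 = 1/29 + 609 = 17662/29 ≈ 609.03)
G + ((3 + 0)*2)*(-68) = 17662/29 + ((3 + 0)*2)*(-68) = 17662/29 + (3*2)*(-68) = 17662/29 + 6*(-68) = 17662/29 - 408 = 5830/29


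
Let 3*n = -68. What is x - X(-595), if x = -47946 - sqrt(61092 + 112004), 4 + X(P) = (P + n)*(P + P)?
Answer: -2348896/3 - 2*sqrt(43274) ≈ -7.8338e+5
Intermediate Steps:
n = -68/3 (n = (1/3)*(-68) = -68/3 ≈ -22.667)
X(P) = -4 + 2*P*(-68/3 + P) (X(P) = -4 + (P - 68/3)*(P + P) = -4 + (-68/3 + P)*(2*P) = -4 + 2*P*(-68/3 + P))
x = -47946 - 2*sqrt(43274) (x = -47946 - sqrt(173096) = -47946 - 2*sqrt(43274) ≈ -48362.)
x - X(-595) = (-47946 - 2*sqrt(43274)) - (-4 + 2*(-595)**2 - 136/3*(-595)) = (-47946 - 2*sqrt(43274)) - (-4 + 2*354025 + 80920/3) = (-47946 - 2*sqrt(43274)) - (-4 + 708050 + 80920/3) = (-47946 - 2*sqrt(43274)) - 1*2205058/3 = (-47946 - 2*sqrt(43274)) - 2205058/3 = -2348896/3 - 2*sqrt(43274)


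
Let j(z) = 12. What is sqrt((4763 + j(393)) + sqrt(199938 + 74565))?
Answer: sqrt(4775 + sqrt(274503)) ≈ 72.794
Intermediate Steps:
sqrt((4763 + j(393)) + sqrt(199938 + 74565)) = sqrt((4763 + 12) + sqrt(199938 + 74565)) = sqrt(4775 + sqrt(274503))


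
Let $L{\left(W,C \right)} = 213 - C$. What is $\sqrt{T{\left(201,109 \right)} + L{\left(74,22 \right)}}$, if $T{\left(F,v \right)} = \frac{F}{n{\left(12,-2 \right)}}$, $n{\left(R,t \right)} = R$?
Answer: $\frac{\sqrt{831}}{2} \approx 14.414$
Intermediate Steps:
$T{\left(F,v \right)} = \frac{F}{12}$
$\sqrt{T{\left(201,109 \right)} + L{\left(74,22 \right)}} = \sqrt{\frac{1}{12} \cdot 201 + \left(213 - 22\right)} = \sqrt{\frac{67}{4} + \left(213 - 22\right)} = \sqrt{\frac{67}{4} + 191} = \sqrt{\frac{831}{4}} = \frac{\sqrt{831}}{2}$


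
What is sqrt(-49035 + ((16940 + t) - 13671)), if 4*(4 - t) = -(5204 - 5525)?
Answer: I*sqrt(183369)/2 ≈ 214.11*I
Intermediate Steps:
t = -305/4 (t = 4 - (-1)*(5204 - 5525)/4 = 4 - (-1)*(-321)/4 = 4 - 1/4*321 = 4 - 321/4 = -305/4 ≈ -76.250)
sqrt(-49035 + ((16940 + t) - 13671)) = sqrt(-49035 + ((16940 - 305/4) - 13671)) = sqrt(-49035 + (67455/4 - 13671)) = sqrt(-49035 + 12771/4) = sqrt(-183369/4) = I*sqrt(183369)/2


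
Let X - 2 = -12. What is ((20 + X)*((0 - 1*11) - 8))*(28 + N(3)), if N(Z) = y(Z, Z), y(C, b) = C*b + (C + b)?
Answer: -8170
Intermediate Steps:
X = -10 (X = 2 - 12 = -10)
y(C, b) = C + b + C*b
N(Z) = Z² + 2*Z (N(Z) = Z + Z + Z*Z = Z + Z + Z² = Z² + 2*Z)
((20 + X)*((0 - 1*11) - 8))*(28 + N(3)) = ((20 - 10)*((0 - 1*11) - 8))*(28 + 3*(2 + 3)) = (10*((0 - 11) - 8))*(28 + 3*5) = (10*(-11 - 8))*(28 + 15) = (10*(-19))*43 = -190*43 = -8170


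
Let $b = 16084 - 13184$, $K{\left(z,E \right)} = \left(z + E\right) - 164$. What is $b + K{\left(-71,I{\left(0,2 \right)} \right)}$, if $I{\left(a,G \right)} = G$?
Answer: $2667$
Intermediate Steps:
$K{\left(z,E \right)} = -164 + E + z$ ($K{\left(z,E \right)} = \left(E + z\right) - 164 = -164 + E + z$)
$b = 2900$ ($b = 16084 - 13184 = 2900$)
$b + K{\left(-71,I{\left(0,2 \right)} \right)} = 2900 - 233 = 2667$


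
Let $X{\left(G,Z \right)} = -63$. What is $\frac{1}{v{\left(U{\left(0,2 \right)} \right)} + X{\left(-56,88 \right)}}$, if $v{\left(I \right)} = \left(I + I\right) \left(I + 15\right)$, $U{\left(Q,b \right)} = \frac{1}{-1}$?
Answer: $- \frac{1}{91} \approx -0.010989$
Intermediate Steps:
$U{\left(Q,b \right)} = -1$
$v{\left(I \right)} = 2 I \left(15 + I\right)$
$\frac{1}{v{\left(U{\left(0,2 \right)} \right)} + X{\left(-56,88 \right)}} = \frac{1}{2 \left(-1\right) \left(15 - 1\right) - 63} = \frac{1}{2 \left(-1\right) 14 - 63} = \frac{1}{-28 - 63} = \frac{1}{-91} = - \frac{1}{91}$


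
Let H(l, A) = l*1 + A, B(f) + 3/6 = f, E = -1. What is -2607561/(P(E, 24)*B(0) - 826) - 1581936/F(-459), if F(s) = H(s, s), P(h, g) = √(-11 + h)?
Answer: 509425296082/104388687 - 2607561*I*√3/682279 ≈ 4880.1 - 6.6196*I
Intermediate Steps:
B(f) = -½ + f
H(l, A) = A + l (H(l, A) = l + A = A + l)
F(s) = 2*s (F(s) = s + s = 2*s)
-2607561/(P(E, 24)*B(0) - 826) - 1581936/F(-459) = -2607561/(√(-11 - 1)*(-½ + 0) - 826) - 1581936/(2*(-459)) = -2607561/(√(-12)*(-½) - 826) - 1581936/(-918) = -2607561/((2*I*√3)*(-½) - 826) - 1581936*(-1/918) = -2607561/(-I*√3 - 826) + 263656/153 = -2607561/(-826 - I*√3) + 263656/153 = 263656/153 - 2607561/(-826 - I*√3)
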